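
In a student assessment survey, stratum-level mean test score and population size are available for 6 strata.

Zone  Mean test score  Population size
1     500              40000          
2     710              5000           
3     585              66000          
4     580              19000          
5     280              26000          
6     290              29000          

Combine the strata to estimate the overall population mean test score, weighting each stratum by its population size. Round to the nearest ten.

480

Σ Nₕ·x̄ₕ = 500×40000 + 710×5000 + 585×66000 + 580×19000 + 280×26000 + 290×29000
  = 20000000 + 3550000 + 38610000 + 11020000 + 7280000 + 8410000 = 88870000
Σ Nₕ = 40000 + 5000 + 66000 + 19000 + 26000 + 29000 = 185000
Overall mean = 88870000 / 185000 = 480.37838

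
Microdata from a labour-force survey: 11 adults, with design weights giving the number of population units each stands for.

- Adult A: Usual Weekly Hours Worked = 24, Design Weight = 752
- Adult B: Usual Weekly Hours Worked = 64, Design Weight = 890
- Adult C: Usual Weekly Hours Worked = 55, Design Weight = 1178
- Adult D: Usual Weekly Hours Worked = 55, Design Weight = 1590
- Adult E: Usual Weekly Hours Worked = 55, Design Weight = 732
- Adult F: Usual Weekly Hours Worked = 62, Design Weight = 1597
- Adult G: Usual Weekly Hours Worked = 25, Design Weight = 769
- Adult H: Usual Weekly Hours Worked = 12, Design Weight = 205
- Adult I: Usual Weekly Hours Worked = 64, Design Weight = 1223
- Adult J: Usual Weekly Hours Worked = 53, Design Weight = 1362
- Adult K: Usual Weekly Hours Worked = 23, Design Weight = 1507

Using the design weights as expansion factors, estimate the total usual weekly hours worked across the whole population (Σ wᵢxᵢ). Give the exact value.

573326

Weighted total = 24×752 + 64×890 + 55×1178 + 55×1590 + 55×732 + 62×1597 + 25×769 + 12×205 + 64×1223 + 53×1362 + 23×1507
  = 573326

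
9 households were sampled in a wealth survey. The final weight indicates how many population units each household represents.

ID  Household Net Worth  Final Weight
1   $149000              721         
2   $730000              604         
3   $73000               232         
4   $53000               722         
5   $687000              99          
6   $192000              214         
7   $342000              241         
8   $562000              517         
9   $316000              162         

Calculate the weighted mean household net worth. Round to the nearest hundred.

323700

Weighted sum = 149000×721 + 730000×604 + 73000×232 + 53000×722 + 687000×99 + 192000×214 + 342000×241 + 562000×517 + 316000×162
  = 107429000 + 440920000 + 16936000 + 38266000 + 68013000 + 41088000 + 82422000 + 290554000 + 51192000 = 1136820000
Sum of weights = 721 + 604 + 232 + 722 + 99 + 214 + 241 + 517 + 162 = 3512
Weighted mean = 1136820000 / 3512 = 323695.9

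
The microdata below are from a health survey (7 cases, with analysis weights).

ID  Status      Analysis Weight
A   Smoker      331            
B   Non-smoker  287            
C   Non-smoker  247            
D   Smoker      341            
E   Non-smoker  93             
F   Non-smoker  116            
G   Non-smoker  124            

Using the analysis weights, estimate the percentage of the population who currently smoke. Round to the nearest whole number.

44

Sum of weights for 'Smoker' = 331 + 341 = 672
Total weight = 331 + 287 + 247 + 341 + 93 + 116 + 124 = 1539
Weighted proportion = 672 / 1539 = 0.43664717 → 43.664717%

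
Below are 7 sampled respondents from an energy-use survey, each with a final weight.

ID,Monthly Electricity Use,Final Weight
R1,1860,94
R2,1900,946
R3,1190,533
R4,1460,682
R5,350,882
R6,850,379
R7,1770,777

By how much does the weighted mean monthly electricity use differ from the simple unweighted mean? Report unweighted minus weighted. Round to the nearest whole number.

34

Unweighted sum = 1860 + 1900 + 1190 + 1460 + 350 + 850 + 1770 = 9380
Unweighted mean = 9380 / 7 = 1340
Weighted sum = 5608370
Sum of weights = 94 + 946 + 533 + 682 + 882 + 379 + 777 = 4293
Weighted mean = 5608370 / 4293 = 1306.3988
Difference (unweighted minus weighted) = 33.601211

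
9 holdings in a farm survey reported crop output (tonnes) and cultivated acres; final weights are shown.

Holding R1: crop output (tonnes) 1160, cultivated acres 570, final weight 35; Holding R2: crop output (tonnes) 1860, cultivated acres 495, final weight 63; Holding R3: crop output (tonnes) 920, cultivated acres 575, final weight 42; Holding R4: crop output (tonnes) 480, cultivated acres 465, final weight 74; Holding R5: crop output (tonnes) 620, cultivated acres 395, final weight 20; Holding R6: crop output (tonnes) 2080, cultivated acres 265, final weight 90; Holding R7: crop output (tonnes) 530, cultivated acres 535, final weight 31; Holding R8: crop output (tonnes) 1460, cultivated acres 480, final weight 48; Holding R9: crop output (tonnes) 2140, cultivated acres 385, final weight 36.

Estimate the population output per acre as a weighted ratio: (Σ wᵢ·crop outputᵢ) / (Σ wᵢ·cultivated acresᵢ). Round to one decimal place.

3.1

Σ wᵢ·y = 1160×35 + 1860×63 + 920×42 + 480×74 + 620×20 + 2080×90 + 530×31 + 1460×48 + 2140×36
  = 40600 + 117180 + 38640 + 35520 + 12400 + 187200 + 16430 + 70080 + 77040 = 595090
Σ wᵢ·x = 570×35 + 495×63 + 575×42 + 465×74 + 395×20 + 265×90 + 535×31 + 480×48 + 385×36
  = 194930
Ratio = 595090 / 194930 = 3.0528395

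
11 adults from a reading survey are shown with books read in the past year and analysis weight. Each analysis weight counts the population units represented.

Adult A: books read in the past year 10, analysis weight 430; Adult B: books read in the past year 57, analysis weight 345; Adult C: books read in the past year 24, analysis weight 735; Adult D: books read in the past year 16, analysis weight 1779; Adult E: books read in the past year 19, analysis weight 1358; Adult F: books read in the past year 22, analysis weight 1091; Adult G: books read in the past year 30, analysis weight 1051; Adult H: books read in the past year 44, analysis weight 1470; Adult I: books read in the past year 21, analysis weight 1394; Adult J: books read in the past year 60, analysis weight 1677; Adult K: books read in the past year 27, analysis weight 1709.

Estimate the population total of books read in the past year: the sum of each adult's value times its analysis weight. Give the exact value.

Weighted total = 10×430 + 57×345 + 24×735 + 16×1779 + 19×1358 + 22×1091 + 30×1051 + 44×1470 + 21×1394 + 60×1677 + 27×1709
  = 392120

392120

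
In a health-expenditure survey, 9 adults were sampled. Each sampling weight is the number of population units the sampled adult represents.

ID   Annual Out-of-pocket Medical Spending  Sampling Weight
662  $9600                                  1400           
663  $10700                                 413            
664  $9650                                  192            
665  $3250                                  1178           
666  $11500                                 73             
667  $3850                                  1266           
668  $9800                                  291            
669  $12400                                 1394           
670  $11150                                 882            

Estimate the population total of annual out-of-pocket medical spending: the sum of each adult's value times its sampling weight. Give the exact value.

59225700

Weighted total = 9600×1400 + 10700×413 + 9650×192 + 3250×1178 + 11500×73 + 3850×1266 + 9800×291 + 12400×1394 + 11150×882
  = 13440000 + 4419100 + 1852800 + 3828500 + 839500 + 4874100 + 2851800 + 17285600 + 9834300 = 59225700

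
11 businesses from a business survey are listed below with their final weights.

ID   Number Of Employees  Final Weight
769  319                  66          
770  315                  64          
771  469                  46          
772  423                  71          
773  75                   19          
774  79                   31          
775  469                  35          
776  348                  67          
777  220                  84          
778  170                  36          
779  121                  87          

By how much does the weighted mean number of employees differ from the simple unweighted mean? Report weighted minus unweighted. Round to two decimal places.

9.64

Unweighted sum = 319 + 315 + 469 + 423 + 75 + 79 + 469 + 348 + 220 + 170 + 121 = 3008
Unweighted mean = 3008 / 11 = 273.45455
Weighted sum = 319×66 + 315×64 + 469×46 + 423×71 + 75×19 + 79×31 + 469×35 + 348×67 + 220×84 + 170×36 + 121×87
  = 21054 + 20160 + 21574 + 30033 + 1425 + 2449 + 16415 + 23316 + 18480 + 6120 + 10527 = 171553
Sum of weights = 66 + 64 + 46 + 71 + 19 + 31 + 35 + 67 + 84 + 36 + 87 = 606
Weighted mean = 171553 / 606 = 283.09076
Difference (weighted minus unweighted) = 9.6362136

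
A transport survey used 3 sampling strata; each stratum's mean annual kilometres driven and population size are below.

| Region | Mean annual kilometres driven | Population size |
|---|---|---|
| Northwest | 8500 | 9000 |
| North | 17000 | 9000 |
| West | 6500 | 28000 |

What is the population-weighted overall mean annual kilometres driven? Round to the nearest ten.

8950

Σ Nₕ·x̄ₕ = 8500×9000 + 17000×9000 + 6500×28000
  = 76500000 + 153000000 + 182000000 = 411500000
Σ Nₕ = 46000
Overall mean = 411500000 / 46000 = 8945.6522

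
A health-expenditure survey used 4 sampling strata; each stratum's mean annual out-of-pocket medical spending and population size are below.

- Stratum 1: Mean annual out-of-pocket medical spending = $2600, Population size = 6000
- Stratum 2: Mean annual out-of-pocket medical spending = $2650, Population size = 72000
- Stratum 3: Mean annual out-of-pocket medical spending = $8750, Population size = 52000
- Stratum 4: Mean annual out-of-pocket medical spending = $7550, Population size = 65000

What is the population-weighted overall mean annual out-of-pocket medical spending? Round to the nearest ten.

5910

Σ Nₕ·x̄ₕ = 2600×6000 + 2650×72000 + 8750×52000 + 7550×65000
  = 15600000 + 190800000 + 455000000 + 490750000 = 1152150000
Σ Nₕ = 6000 + 72000 + 52000 + 65000 = 195000
Overall mean = 1152150000 / 195000 = 5908.4615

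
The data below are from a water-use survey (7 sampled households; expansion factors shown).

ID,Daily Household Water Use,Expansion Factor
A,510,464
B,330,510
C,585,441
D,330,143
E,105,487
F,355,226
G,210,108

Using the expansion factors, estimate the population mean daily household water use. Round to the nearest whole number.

363

Weighted sum = 510×464 + 330×510 + 585×441 + 330×143 + 105×487 + 355×226 + 210×108
  = 236640 + 168300 + 257985 + 47190 + 51135 + 80230 + 22680 = 864160
Sum of weights = 464 + 510 + 441 + 143 + 487 + 226 + 108 = 2379
Weighted mean = 864160 / 2379 = 363.24506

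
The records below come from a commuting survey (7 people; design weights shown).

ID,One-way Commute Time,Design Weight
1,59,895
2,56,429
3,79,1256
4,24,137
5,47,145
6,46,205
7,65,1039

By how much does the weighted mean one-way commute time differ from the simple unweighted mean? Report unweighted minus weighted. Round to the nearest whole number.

Unweighted sum = 59 + 56 + 79 + 24 + 47 + 46 + 65 = 376
Unweighted mean = 376 / 7 = 53.714286
Weighted sum = 59×895 + 56×429 + 79×1256 + 24×137 + 47×145 + 46×205 + 65×1039
  = 52805 + 24024 + 99224 + 3288 + 6815 + 9430 + 67535 = 263121
Sum of weights = 4106
Weighted mean = 263121 / 4106 = 64.082075
Difference (unweighted minus weighted) = -10.367789

-10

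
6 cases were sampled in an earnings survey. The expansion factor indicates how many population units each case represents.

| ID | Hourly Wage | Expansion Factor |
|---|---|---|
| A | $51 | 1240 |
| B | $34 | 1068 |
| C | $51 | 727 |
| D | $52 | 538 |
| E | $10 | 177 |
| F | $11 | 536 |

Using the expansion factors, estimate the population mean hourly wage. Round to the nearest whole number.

Weighted sum = 51×1240 + 34×1068 + 51×727 + 52×538 + 10×177 + 11×536
  = 63240 + 36312 + 37077 + 27976 + 1770 + 5896 = 172271
Sum of weights = 1240 + 1068 + 727 + 538 + 177 + 536 = 4286
Weighted mean = 172271 / 4286 = 40.193887

40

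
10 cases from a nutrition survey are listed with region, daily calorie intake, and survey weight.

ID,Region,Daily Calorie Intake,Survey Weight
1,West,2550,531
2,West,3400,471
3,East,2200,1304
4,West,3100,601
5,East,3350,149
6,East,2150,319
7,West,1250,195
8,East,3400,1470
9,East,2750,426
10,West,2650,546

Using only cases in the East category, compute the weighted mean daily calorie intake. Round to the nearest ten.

2790

East rows: 3, 5, 6, 8, 9
Weighted sum = 2200×1304 + 3350×149 + 2150×319 + 3400×1470 + 2750×426
  = 2868800 + 499150 + 685850 + 4998000 + 1171500 = 10223300
Sum of weights = 1304 + 149 + 319 + 1470 + 426 = 3668
Weighted mean = 10223300 / 3668 = 2787.1592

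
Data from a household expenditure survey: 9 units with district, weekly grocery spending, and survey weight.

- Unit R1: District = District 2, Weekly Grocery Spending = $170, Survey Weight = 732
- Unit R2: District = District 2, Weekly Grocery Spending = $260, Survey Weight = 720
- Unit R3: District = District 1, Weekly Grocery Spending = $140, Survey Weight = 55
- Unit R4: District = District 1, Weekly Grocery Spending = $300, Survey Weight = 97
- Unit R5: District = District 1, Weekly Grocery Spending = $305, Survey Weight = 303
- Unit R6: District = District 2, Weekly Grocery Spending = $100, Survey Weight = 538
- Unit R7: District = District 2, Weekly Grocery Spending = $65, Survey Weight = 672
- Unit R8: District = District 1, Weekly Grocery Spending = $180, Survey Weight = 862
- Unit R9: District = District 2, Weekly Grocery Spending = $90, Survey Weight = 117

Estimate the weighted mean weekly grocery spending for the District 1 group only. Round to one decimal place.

District 1 rows: R3, R4, R5, R8
Weighted sum = 140×55 + 300×97 + 305×303 + 180×862
  = 284375
Sum of weights = 1317
Weighted mean = 284375 / 1317 = 215.92635

215.9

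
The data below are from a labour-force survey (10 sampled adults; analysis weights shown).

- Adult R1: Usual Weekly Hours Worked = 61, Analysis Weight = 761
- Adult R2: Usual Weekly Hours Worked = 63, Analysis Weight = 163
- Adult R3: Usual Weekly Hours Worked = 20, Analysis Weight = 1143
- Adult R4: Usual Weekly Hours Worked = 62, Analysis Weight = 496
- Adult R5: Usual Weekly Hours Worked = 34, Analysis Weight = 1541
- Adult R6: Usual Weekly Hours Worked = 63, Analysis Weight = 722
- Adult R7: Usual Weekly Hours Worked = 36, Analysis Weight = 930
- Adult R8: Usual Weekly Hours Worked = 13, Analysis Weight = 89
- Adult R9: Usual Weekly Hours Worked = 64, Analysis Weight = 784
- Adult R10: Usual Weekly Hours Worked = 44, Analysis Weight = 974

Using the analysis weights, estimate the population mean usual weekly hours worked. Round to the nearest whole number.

44

Weighted sum = 61×761 + 63×163 + 20×1143 + 62×496 + 34×1541 + 63×722 + 36×930 + 13×89 + 64×784 + 44×974
  = 46421 + 10269 + 22860 + 30752 + 52394 + 45486 + 33480 + 1157 + 50176 + 42856 = 335851
Sum of weights = 7603
Weighted mean = 335851 / 7603 = 44.173484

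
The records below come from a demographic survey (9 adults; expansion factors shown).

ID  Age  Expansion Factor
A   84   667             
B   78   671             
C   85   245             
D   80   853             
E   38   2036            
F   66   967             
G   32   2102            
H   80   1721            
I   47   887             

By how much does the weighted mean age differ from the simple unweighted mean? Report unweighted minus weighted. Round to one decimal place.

7.9

Unweighted sum = 84 + 78 + 85 + 80 + 38 + 66 + 32 + 80 + 47 = 590
Unweighted mean = 590 / 9 = 65.555556
Weighted sum = 84×667 + 78×671 + 85×245 + 80×853 + 38×2036 + 66×967 + 32×2102 + 80×1721 + 47×887
  = 56028 + 52338 + 20825 + 68240 + 77368 + 63822 + 67264 + 137680 + 41689 = 585254
Sum of weights = 667 + 671 + 245 + 853 + 2036 + 967 + 2102 + 1721 + 887 = 10149
Weighted mean = 585254 / 10149 = 57.666174
Difference (unweighted minus weighted) = 7.8893815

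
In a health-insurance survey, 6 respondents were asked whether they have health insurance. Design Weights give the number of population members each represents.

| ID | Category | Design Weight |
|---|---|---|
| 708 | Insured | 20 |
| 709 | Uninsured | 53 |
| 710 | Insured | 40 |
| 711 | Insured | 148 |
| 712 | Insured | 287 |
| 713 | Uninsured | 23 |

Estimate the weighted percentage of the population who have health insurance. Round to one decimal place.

Sum of weights for 'Insured' = 20 + 40 + 148 + 287 = 495
Total weight = 20 + 53 + 40 + 148 + 287 + 23 = 571
Weighted proportion = 495 / 571 = 0.86690018 → 86.690018%

86.7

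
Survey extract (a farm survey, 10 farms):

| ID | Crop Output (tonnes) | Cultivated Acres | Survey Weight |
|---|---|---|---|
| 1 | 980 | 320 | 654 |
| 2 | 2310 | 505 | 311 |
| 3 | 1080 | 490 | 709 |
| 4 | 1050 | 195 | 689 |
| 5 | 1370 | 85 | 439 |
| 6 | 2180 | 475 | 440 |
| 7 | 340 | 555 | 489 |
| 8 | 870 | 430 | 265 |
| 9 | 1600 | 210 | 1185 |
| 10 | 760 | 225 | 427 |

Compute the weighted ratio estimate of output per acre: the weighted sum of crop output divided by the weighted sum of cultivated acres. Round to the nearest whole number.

4

Σ wᵢ·y = 980×654 + 2310×311 + 1080×709 + 1050×689 + 1370×439 + 2180×440 + 340×489 + 870×265 + 1600×1185 + 760×427
  = 7026460
Σ wᵢ·x = 1824685
Ratio = 7026460 / 1824685 = 3.8507797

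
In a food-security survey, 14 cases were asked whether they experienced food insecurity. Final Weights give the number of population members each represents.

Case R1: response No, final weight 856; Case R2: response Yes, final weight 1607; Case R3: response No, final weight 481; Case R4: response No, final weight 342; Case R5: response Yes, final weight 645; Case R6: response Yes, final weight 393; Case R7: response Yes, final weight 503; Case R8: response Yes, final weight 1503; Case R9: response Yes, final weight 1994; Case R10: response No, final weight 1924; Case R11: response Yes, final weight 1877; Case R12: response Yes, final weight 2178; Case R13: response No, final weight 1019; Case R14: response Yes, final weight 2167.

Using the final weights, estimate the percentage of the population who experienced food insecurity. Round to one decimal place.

Sum of weights for 'Yes' = 1607 + 645 + 393 + 503 + 1503 + 1994 + 1877 + 2178 + 2167 = 12867
Total weight = 17489
Weighted proportion = 12867 / 17489 = 0.7357196 → 73.57196%

73.6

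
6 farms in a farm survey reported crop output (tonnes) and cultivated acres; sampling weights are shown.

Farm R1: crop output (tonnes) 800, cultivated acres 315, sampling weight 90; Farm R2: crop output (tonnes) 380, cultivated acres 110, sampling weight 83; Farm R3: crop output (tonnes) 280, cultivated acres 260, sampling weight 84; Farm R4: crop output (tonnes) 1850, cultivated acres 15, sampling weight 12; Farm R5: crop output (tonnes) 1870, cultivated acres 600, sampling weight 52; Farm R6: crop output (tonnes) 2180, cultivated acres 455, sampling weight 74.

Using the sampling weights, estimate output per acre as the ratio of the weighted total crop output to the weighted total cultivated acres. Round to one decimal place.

3.3

Σ wᵢ·y = 407820
Σ wᵢ·x = 315×90 + 110×83 + 260×84 + 15×12 + 600×52 + 455×74
  = 28350 + 9130 + 21840 + 180 + 31200 + 33670 = 124370
Ratio = 407820 / 124370 = 3.2790866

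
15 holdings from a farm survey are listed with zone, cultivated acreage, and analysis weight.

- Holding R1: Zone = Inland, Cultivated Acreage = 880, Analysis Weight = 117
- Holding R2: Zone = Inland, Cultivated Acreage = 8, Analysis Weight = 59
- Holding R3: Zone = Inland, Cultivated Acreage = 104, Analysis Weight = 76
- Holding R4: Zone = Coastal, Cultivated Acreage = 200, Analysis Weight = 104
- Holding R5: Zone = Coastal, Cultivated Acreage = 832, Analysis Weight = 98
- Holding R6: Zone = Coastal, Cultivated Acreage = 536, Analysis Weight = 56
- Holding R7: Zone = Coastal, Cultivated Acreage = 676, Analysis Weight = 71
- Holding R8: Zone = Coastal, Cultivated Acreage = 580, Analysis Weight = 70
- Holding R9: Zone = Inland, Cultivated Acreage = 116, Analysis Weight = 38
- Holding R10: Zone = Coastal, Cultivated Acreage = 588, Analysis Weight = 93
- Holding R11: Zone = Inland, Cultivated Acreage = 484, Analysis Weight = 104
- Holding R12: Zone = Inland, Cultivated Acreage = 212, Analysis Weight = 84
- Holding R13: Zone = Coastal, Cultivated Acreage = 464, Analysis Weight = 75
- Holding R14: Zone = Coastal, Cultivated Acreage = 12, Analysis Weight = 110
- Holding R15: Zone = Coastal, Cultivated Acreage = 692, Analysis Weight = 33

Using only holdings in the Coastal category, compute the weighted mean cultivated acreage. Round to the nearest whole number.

471

Coastal rows: R4, R5, R6, R7, R8, R10, R13, R14, R15
Weighted sum = 200×104 + 832×98 + 536×56 + 676×71 + 580×70 + 588×93 + 464×75 + 12×110 + 692×33
  = 334588
Sum of weights = 104 + 98 + 56 + 71 + 70 + 93 + 75 + 110 + 33 = 710
Weighted mean = 334588 / 710 = 471.2507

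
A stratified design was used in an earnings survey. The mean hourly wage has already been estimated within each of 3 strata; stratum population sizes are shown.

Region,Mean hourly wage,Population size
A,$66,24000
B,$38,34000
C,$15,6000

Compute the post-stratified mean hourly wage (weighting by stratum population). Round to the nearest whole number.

Σ Nₕ·x̄ₕ = 66×24000 + 38×34000 + 15×6000
  = 2966000
Σ Nₕ = 64000
Overall mean = 2966000 / 64000 = 46.34375

46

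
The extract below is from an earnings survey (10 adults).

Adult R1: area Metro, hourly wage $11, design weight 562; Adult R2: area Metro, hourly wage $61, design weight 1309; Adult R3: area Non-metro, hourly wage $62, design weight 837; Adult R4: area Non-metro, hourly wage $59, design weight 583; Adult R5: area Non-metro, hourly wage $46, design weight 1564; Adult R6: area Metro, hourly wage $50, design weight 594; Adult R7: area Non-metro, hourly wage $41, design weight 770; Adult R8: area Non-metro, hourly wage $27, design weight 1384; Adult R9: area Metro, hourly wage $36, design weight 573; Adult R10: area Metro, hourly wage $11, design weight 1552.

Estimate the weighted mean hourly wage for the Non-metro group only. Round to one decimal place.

Non-metro rows: R3, R4, R5, R7, R8
Weighted sum = 62×837 + 59×583 + 46×1564 + 41×770 + 27×1384
  = 227173
Sum of weights = 837 + 583 + 1564 + 770 + 1384 = 5138
Weighted mean = 227173 / 5138 = 44.214286

44.2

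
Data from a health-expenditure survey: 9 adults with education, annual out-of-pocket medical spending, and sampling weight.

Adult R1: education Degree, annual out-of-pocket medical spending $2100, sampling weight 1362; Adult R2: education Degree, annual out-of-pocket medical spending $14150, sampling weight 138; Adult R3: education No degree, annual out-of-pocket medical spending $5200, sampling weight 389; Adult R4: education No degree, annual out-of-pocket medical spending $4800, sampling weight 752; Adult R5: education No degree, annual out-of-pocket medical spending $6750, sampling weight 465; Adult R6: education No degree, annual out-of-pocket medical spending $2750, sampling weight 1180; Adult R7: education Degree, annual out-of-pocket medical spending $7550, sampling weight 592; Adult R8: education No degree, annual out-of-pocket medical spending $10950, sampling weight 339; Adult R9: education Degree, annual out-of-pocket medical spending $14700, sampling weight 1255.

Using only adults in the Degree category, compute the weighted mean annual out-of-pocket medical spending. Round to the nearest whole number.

8285

Degree rows: R1, R2, R7, R9
Weighted sum = 27731000
Sum of weights = 1362 + 138 + 592 + 1255 = 3347
Weighted mean = 27731000 / 3347 = 8285.3301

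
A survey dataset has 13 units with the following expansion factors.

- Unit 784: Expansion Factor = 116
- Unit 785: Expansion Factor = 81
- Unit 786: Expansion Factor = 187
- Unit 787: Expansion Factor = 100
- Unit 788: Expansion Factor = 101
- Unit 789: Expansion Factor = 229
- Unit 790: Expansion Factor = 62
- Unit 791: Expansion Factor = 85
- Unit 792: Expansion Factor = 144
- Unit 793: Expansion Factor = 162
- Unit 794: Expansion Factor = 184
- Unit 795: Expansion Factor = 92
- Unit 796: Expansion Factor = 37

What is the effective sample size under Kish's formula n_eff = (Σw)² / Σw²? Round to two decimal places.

Σ wᵢ = 1580
Σ wᵢ² = 229366
n_eff = 1580² / 229366 = 2496400 / 229366 = 10.883915

10.88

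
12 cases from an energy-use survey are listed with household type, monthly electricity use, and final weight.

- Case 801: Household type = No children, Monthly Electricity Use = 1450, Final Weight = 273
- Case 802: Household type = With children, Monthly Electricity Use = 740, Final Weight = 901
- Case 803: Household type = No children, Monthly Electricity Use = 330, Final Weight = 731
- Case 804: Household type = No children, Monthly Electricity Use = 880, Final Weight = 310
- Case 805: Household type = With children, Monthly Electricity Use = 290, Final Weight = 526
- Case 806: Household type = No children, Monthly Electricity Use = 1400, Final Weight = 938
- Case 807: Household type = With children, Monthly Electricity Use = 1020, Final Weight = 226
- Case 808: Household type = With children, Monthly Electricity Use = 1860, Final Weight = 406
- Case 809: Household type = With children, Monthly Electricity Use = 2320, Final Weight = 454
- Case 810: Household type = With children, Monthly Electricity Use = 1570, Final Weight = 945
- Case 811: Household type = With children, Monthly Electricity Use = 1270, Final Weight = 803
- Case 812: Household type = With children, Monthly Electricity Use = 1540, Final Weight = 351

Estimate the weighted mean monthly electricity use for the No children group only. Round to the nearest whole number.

No children rows: 801, 803, 804, 806
Weighted sum = 1450×273 + 330×731 + 880×310 + 1400×938
  = 395850 + 241230 + 272800 + 1313200 = 2223080
Sum of weights = 2252
Weighted mean = 2223080 / 2252 = 987.15808

987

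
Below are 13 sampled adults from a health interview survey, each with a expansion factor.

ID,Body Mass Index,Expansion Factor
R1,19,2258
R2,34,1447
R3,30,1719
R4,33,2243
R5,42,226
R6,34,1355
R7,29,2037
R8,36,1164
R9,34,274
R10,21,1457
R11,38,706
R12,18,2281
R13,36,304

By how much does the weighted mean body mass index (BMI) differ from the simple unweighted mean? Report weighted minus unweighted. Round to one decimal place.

-2.9

Unweighted sum = 404
Unweighted mean = 404 / 13 = 31.076923
Weighted sum = 492971
Sum of weights = 17471
Weighted mean = 492971 / 17471 = 28.21653
Difference (weighted minus unweighted) = -2.8603928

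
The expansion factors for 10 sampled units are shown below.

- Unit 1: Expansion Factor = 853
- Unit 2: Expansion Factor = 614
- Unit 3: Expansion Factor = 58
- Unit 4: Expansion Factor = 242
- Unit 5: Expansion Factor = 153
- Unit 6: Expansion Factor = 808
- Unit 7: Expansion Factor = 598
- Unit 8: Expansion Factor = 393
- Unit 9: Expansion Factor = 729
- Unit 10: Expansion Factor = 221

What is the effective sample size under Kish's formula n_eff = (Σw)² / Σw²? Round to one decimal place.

7.4

Σ wᵢ = 4669
Σ wᵢ² = 727609 + 376996 + 3364 + 58564 + 23409 + 652864 + 357604 + 154449 + 531441 + 48841 = 2935141
n_eff = 4669² / 2935141 = 21799561 / 2935141 = 7.4270916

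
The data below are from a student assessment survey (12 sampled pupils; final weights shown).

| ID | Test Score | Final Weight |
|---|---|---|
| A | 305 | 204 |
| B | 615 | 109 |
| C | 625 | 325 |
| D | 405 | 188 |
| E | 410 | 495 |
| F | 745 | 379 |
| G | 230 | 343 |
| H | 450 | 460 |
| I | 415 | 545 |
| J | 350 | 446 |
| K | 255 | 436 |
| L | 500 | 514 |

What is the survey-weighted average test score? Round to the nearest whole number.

Weighted sum = 305×204 + 615×109 + 625×325 + 405×188 + 410×495 + 745×379 + 230×343 + 450×460 + 415×545 + 350×446 + 255×436 + 500×514
  = 62220 + 67035 + 203125 + 76140 + 202950 + 282355 + 78890 + 207000 + 226175 + 156100 + 111180 + 257000 = 1930170
Sum of weights = 204 + 109 + 325 + 188 + 495 + 379 + 343 + 460 + 545 + 446 + 436 + 514 = 4444
Weighted mean = 1930170 / 4444 = 434.33168

434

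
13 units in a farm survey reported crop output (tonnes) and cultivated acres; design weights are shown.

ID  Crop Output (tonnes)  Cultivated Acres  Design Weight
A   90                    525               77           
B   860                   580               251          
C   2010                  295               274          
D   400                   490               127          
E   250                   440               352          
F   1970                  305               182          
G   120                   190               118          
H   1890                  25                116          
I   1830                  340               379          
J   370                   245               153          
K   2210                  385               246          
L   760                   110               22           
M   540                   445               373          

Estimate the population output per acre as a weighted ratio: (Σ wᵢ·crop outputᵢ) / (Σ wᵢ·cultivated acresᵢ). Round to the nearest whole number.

3

Σ wᵢ·y = 3016250
Σ wᵢ·x = 994235
Ratio = 3016250 / 994235 = 3.0337395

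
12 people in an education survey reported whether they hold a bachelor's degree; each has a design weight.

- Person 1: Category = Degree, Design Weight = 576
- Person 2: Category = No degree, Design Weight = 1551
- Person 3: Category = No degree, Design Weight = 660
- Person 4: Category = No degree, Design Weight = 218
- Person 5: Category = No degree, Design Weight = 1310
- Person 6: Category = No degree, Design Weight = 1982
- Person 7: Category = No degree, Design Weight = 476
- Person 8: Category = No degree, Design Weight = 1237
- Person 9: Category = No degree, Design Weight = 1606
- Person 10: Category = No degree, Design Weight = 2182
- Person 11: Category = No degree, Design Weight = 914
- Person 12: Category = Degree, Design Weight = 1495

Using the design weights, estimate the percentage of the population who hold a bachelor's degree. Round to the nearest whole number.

15

Sum of weights for 'Degree' = 576 + 1495 = 2071
Total weight = 576 + 1551 + 660 + 218 + 1310 + 1982 + 476 + 1237 + 1606 + 2182 + 914 + 1495 = 14207
Weighted proportion = 2071 / 14207 = 0.14577321 → 14.577321%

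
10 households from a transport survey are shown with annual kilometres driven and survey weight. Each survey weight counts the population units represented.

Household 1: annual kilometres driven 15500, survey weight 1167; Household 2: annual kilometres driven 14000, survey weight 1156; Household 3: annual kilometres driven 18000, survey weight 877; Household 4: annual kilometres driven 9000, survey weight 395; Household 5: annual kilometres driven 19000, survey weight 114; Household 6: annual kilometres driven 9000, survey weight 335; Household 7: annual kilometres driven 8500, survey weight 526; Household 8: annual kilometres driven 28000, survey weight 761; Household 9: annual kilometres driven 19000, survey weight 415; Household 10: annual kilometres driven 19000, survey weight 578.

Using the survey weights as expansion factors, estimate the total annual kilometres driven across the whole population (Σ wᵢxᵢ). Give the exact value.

103440500

Weighted total = 15500×1167 + 14000×1156 + 18000×877 + 9000×395 + 19000×114 + 9000×335 + 8500×526 + 28000×761 + 19000×415 + 19000×578
  = 103440500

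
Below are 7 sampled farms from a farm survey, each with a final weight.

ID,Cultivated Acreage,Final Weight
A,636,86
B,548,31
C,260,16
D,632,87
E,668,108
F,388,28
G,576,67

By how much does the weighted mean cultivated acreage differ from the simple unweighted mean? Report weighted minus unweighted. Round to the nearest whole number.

Unweighted sum = 636 + 548 + 260 + 632 + 668 + 388 + 576 = 3708
Unweighted mean = 3708 / 7 = 529.71429
Weighted sum = 636×86 + 548×31 + 260×16 + 632×87 + 668×108 + 388×28 + 576×67
  = 54696 + 16988 + 4160 + 54984 + 72144 + 10864 + 38592 = 252428
Sum of weights = 86 + 31 + 16 + 87 + 108 + 28 + 67 = 423
Weighted mean = 252428 / 423 = 596.7565
Difference (weighted minus unweighted) = 67.042215

67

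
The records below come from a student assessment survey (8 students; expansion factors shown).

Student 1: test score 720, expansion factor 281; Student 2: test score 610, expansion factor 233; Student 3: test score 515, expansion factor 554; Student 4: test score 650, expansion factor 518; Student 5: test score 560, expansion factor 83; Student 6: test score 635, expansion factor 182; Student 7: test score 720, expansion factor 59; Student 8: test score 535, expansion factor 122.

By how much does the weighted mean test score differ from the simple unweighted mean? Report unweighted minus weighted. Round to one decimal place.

9.7

Unweighted sum = 720 + 610 + 515 + 650 + 560 + 635 + 720 + 535 = 4945
Unweighted mean = 4945 / 8 = 618.125
Weighted sum = 720×281 + 610×233 + 515×554 + 650×518 + 560×83 + 635×182 + 720×59 + 535×122
  = 202320 + 142130 + 285310 + 336700 + 46480 + 115570 + 42480 + 65270 = 1236260
Sum of weights = 2032
Weighted mean = 1236260 / 2032 = 608.39567
Difference (unweighted minus weighted) = 9.7293307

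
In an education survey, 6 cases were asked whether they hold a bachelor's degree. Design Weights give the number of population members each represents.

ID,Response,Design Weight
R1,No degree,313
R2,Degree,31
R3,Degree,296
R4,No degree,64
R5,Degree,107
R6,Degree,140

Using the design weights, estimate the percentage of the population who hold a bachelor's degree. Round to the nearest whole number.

60

Sum of weights for 'Degree' = 31 + 296 + 107 + 140 = 574
Total weight = 313 + 31 + 296 + 64 + 107 + 140 = 951
Weighted proportion = 574 / 951 = 0.60357518 → 60.357518%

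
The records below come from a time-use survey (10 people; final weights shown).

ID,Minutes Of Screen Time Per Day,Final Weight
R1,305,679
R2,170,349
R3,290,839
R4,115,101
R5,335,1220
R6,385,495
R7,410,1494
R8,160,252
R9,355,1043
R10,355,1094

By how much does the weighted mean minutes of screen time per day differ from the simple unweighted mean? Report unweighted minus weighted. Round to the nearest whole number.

-47

Unweighted sum = 305 + 170 + 290 + 115 + 335 + 385 + 410 + 160 + 355 + 355 = 2880
Unweighted mean = 2880 / 10 = 288
Weighted sum = 2532120
Sum of weights = 679 + 349 + 839 + 101 + 1220 + 495 + 1494 + 252 + 1043 + 1094 = 7566
Weighted mean = 2532120 / 7566 = 334.6709
Difference (unweighted minus weighted) = -46.670896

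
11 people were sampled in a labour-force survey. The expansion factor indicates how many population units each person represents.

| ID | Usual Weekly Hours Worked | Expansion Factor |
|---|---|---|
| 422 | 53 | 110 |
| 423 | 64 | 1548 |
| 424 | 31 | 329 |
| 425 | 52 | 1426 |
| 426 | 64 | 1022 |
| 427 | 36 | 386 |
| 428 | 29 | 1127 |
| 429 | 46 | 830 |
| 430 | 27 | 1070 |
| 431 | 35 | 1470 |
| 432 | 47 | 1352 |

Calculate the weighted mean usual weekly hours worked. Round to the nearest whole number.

Weighted sum = 53×110 + 64×1548 + 31×329 + 52×1426 + 64×1022 + 36×386 + 29×1127 + 46×830 + 27×1070 + 35×1470 + 47×1352
  = 5830 + 99072 + 10199 + 74152 + 65408 + 13896 + 32683 + 38180 + 28890 + 51450 + 63544 = 483304
Sum of weights = 110 + 1548 + 329 + 1426 + 1022 + 386 + 1127 + 830 + 1070 + 1470 + 1352 = 10670
Weighted mean = 483304 / 10670 = 45.295595

45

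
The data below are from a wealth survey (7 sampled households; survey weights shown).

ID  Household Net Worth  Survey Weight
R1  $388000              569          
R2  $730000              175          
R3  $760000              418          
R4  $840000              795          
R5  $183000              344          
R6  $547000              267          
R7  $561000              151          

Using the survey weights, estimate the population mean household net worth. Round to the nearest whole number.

Weighted sum = 1627714000
Sum of weights = 569 + 175 + 418 + 795 + 344 + 267 + 151 = 2719
Weighted mean = 1627714000 / 2719 = 598644.35

598644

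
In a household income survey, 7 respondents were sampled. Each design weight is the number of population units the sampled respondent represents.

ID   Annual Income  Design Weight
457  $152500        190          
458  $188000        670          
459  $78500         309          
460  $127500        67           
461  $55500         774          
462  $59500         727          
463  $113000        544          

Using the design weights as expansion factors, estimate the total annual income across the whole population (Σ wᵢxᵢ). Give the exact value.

335419500

Weighted total = 152500×190 + 188000×670 + 78500×309 + 127500×67 + 55500×774 + 59500×727 + 113000×544
  = 28975000 + 125960000 + 24256500 + 8542500 + 42957000 + 43256500 + 61472000 = 335419500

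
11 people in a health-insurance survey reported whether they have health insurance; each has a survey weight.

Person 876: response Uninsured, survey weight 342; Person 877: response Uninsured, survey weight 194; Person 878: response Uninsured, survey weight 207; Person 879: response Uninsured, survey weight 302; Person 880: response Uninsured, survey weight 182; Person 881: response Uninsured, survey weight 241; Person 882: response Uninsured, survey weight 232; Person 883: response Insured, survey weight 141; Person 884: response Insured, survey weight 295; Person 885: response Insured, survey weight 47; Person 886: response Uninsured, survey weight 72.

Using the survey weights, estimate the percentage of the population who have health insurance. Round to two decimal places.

Sum of weights for 'Insured' = 141 + 295 + 47 = 483
Total weight = 2255
Weighted proportion = 483 / 2255 = 0.21419069 → 21.419069%

21.42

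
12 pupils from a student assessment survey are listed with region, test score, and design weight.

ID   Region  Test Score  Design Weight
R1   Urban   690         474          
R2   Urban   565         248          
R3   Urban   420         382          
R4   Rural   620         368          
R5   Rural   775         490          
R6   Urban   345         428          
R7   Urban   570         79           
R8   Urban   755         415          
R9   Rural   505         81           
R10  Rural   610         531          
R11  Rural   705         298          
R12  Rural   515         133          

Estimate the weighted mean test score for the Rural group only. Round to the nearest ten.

660

Rural rows: R4, R5, R9, R10, R11, R12
Weighted sum = 620×368 + 775×490 + 505×81 + 610×531 + 705×298 + 515×133
  = 228160 + 379750 + 40905 + 323910 + 210090 + 68495 = 1251310
Sum of weights = 368 + 490 + 81 + 531 + 298 + 133 = 1901
Weighted mean = 1251310 / 1901 = 658.23777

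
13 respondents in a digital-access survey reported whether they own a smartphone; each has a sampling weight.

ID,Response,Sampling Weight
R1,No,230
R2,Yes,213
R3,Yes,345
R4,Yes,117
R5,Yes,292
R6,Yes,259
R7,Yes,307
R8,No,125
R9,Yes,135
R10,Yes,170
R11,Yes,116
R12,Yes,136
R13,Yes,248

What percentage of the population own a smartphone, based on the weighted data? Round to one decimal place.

86.8

Sum of weights for 'Yes' = 213 + 345 + 117 + 292 + 259 + 307 + 135 + 170 + 116 + 136 + 248 = 2338
Total weight = 2693
Weighted proportion = 2338 / 2693 = 0.86817675 → 86.817675%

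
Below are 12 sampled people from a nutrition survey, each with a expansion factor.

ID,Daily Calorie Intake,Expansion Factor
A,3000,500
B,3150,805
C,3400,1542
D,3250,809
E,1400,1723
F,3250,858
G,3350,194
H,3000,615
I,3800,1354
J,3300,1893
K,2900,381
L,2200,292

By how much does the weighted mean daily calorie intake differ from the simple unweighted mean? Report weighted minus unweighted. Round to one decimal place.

Unweighted sum = 3000 + 3150 + 3400 + 3250 + 1400 + 3250 + 3350 + 3000 + 3800 + 3300 + 2900 + 2200 = 36000
Unweighted mean = 36000 / 12 = 3000
Weighted sum = 3000×500 + 3150×805 + 3400×1542 + 3250×809 + 1400×1723 + 3250×858 + 3350×194 + 3000×615 + 3800×1354 + 3300×1893 + 2900×381 + 2200×292
  = 1500000 + 2535750 + 5242800 + 2629250 + 2412200 + 2788500 + 649900 + 1845000 + 5145200 + 6246900 + 1104900 + 642400 = 32742800
Sum of weights = 10966
Weighted mean = 32742800 / 10966 = 2985.8472
Difference (weighted minus unweighted) = -14.152836

-14.2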